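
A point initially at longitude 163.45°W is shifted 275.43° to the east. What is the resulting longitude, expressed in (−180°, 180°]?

Start at -163.45°; shift +275.43° → +111.98°.
+111.98° already lies in (−180°, 180°].

111.98°E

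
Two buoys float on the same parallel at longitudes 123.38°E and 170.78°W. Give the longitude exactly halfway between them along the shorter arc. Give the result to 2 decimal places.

156.30°E

Signed shortest Δλ from +123.38° to -170.78° is +65.84°.
Midpoint longitude = +123.38° + (+65.84°)/2 = +123.38° + 32.92° = +156.30°.
(The naïve average (+123.38 + -170.78)/2 = -23.7° is on the wrong side of the globe.)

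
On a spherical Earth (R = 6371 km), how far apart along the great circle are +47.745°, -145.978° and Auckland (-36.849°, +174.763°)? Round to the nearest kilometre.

Δλ = 174.763 − -145.978 = 320.741°; wrapped into (−180°, 180°]: -39.259°.
Δφ = -36.849 − 47.745 = -84.594°.
a = sin²(Δφ/2) + cos φ₁ · cos φ₂ · sin²(Δλ/2) = 0.513619.
c = 2·atan2(√a, √(1−a)) = 1.59804 rad → d = 6371·c ≈ 10181.10 km.

10181 km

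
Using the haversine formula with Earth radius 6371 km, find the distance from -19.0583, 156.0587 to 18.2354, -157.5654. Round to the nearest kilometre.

Δλ = -157.5654 − 156.0587 = -313.6241°; wrapped into (−180°, 180°]: 46.3759°.
Δφ = 18.2354 − -19.0583 = 37.2937°.
a = sin²(Δφ/2) + cos φ₁ · cos φ₂ · sin²(Δλ/2) = 0.241410.
c = 2·atan2(√a, √(1−a)) = 1.02724 rad → d = 6371·c ≈ 6544.57 km.

6545 km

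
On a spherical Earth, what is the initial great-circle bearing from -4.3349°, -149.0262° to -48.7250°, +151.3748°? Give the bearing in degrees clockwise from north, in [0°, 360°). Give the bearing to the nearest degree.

Δλ = 151.3748 − -149.0262 = 300.4010°; wrapped into (−180°, 180°]: -59.5990°.
θ = atan2( sin Δλ · cos φ₂ , cos φ₁ · sin φ₂ − sin φ₁ · cos φ₂ · cos Δλ )
  = atan2(-0.56897, -0.72417) = -141.844° → normalised to [0°, 360°): 218.156°.

218°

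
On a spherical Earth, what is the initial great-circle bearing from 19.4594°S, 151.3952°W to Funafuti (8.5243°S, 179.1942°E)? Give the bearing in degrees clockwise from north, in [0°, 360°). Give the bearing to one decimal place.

Δλ = 179.1942 − -151.3952 = 330.5894°; wrapped into (−180°, 180°]: -29.4106°.
θ = atan2( sin Δλ · cos φ₂ , cos φ₁ · sin φ₂ − sin φ₁ · cos φ₂ · cos Δλ )
  = atan2(-0.48564, 0.14724) = -73.134° → normalised to [0°, 360°): 286.866°.

286.9°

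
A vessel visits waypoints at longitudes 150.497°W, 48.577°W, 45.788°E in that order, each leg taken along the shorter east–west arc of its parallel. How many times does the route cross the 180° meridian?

0

Leg 1: -150.497° → -48.577°, shortest Δλ = 101.92° (east) — does not cross 180°.
Leg 2: -48.577° → +45.788°, shortest Δλ = 94.365° (east) — does not cross 180°.
Total crossings: 0.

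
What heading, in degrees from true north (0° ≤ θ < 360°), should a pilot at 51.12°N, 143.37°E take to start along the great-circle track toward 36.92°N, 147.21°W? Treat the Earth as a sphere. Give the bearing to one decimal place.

Δλ = -147.21 − 143.37 = -290.58°; wrapped into (−180°, 180°]: 69.42°.
θ = atan2( sin Δλ · cos φ₂ , cos φ₁ · sin φ₂ − sin φ₁ · cos φ₂ · cos Δλ )
  = atan2(0.74845, 0.15828) = 78.059° → normalised to [0°, 360°): 78.059°.

78.1°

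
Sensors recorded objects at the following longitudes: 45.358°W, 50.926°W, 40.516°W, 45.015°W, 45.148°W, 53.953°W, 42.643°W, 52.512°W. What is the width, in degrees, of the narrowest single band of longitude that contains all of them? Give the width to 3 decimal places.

Sort the longitudes: -53.953°, -52.512°, -50.926°, -45.358°, -45.148°, -45.015°, -42.643°, -40.516°.
Eastward gaps between consecutive values (wrapping around): 1.441°, 1.586°, 5.568°, 0.210°, 0.133°, 2.372°, 2.127°, 346.563°.
Largest gap = 346.563° ⇒ minimal covering band is its complement: 360° − 346.563° = 13.437°.
Band runs from -53.953° eastward to -40.516°.

13.437°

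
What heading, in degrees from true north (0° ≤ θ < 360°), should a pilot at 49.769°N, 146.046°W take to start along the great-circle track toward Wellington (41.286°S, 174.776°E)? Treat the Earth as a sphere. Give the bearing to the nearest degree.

Δλ = 174.776 − -146.046 = 320.822°; wrapped into (−180°, 180°]: -39.178°.
θ = atan2( sin Δλ · cos φ₂ , cos φ₁ · sin φ₂ − sin φ₁ · cos φ₂ · cos Δλ )
  = atan2(-0.47470, -0.87086) = -151.406° → normalised to [0°, 360°): 208.594°.

209°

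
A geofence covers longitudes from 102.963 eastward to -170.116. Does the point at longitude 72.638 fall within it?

Band width going east from +102.963° to -170.116°: ((-170.116 − 102.963) mod 360) = 86.921°.
Offset of +72.638° east of the west edge: ((72.638 − 102.963) mod 360) = 329.675°.
329.675° > 86.921° ⇒ outside.

No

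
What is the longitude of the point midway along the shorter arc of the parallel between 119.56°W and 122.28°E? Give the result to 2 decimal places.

178.64°W

Signed shortest Δλ from -119.56° to +122.28° is -118.16°.
Midpoint longitude = -119.56° + (-118.16°)/2 = -119.56° − 59.08° = -178.64°.
(The naïve average (-119.56 + +122.28)/2 = 1.36° is on the wrong side of the globe.)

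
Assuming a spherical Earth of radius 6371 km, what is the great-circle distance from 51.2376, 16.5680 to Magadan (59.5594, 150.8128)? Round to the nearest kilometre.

7027 km

Δλ = 150.8128 − 16.5680 = 134.2448°.
Δφ = 59.5594 − 51.2376 = 8.3218°.
a = sin²(Δφ/2) + cos φ₁ · cos φ₂ · sin²(Δλ/2) = 0.274529.
c = 2·atan2(√a, √(1−a)) = 1.10298 rad → d = 6371·c ≈ 7027.06 km.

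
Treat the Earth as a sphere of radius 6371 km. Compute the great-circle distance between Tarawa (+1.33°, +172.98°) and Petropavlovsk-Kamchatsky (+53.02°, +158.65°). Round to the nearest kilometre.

Δλ = 158.65 − 172.98 = -14.33°.
Δφ = 53.02 − 1.33 = 51.69°.
a = sin²(Δφ/2) + cos φ₁ · cos φ₂ · sin²(Δλ/2) = 0.199398.
c = 2·atan2(√a, √(1−a)) = 0.92579 rad → d = 6371·c ≈ 5898.20 km.

5898 km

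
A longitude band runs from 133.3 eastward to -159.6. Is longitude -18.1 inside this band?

Band width going east from +133.3° to -159.6°: ((-159.6 − 133.3) mod 360) = 67.1°.
Offset of -18.1° east of the west edge: ((-18.1 − 133.3) mod 360) = 208.6°.
208.6° > 67.1° ⇒ outside.

No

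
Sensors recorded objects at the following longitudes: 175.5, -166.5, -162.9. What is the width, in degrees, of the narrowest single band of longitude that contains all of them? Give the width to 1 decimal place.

21.6°

Sort the longitudes: -166.5°, -162.9°, +175.5°.
Eastward gaps between consecutive values (wrapping around): 3.6°, 338.4°, 18.0°.
Largest gap = 338.4° ⇒ minimal covering band is its complement: 360° − 338.4° = 21.6°.
Band runs from +175.5° eastward to -162.9°, crossing the antimeridian.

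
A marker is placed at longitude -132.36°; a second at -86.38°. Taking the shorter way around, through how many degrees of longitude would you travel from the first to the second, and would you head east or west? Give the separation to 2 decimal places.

Raw difference: -86.38 − -132.36 = 45.98°.
Normalise into (−180°, 180°]: 45.98° stays 45.98°.
Positive ⇒ the second point lies to the east; separation 45.98°.

45.98° east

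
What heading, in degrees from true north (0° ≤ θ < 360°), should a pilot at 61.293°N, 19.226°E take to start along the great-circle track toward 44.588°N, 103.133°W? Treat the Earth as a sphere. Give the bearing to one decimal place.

Δλ = -103.133 − 19.226 = -122.359°.
θ = atan2( sin Δλ · cos φ₂ , cos φ₁ · sin φ₂ − sin φ₁ · cos φ₂ · cos Δλ )
  = atan2(-0.60158, 0.67151) = -41.856° → normalised to [0°, 360°): 318.144°.

318.1°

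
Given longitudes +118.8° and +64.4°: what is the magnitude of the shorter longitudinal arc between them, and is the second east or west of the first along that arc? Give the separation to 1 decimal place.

54.4° west

Raw difference: 64.4 − 118.8 = -54.4°.
Normalise into (−180°, 180°]: -54.4° stays -54.4°.
Negative ⇒ the second point lies to the west; separation 54.4°.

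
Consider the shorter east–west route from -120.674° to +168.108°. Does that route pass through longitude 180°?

Naïve |168.108 − -120.674| = 288.782° > 180°, so the shorter arc goes the other way round — across 180°.
Signed shortest Δλ = ((168.108 − -120.674 + 180) mod 360) − 180 = -71.218°.
Going west by 71.218° from -120.674° passes through 180° before reaching +168.108°.

Yes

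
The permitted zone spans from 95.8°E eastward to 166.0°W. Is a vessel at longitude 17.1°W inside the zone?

Band width going east from +95.8° to -166.0°: ((-166.0 − 95.8) mod 360) = 98.2°.
Offset of -17.1° east of the west edge: ((-17.1 − 95.8) mod 360) = 247.1°.
247.1° > 98.2° ⇒ outside.

No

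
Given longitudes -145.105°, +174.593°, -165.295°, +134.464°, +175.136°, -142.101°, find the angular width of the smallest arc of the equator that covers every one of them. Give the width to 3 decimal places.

83.435°

Sort the longitudes: -165.295°, -145.105°, -142.101°, +134.464°, +174.593°, +175.136°.
Eastward gaps between consecutive values (wrapping around): 20.190°, 3.004°, 276.565°, 40.129°, 0.543°, 19.569°.
Largest gap = 276.565° ⇒ minimal covering band is its complement: 360° − 276.565° = 83.435°.
Band runs from +134.464° eastward to -142.101°, crossing the antimeridian.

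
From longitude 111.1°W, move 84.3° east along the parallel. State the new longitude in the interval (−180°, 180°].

Start at -111.1°; shift +84.3° → -26.8°.
-26.8° already lies in (−180°, 180°].

26.8°W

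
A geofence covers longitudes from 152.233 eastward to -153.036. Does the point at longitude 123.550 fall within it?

No

Band width going east from +152.233° to -153.036°: ((-153.036 − 152.233) mod 360) = 54.731°.
Offset of +123.550° east of the west edge: ((123.550 − 152.233) mod 360) = 331.317°.
331.317° > 54.731° ⇒ outside.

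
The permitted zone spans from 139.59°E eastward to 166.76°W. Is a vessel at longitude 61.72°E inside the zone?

No

Band width going east from +139.59° to -166.76°: ((-166.76 − 139.59) mod 360) = 53.65°.
Offset of +61.72° east of the west edge: ((61.72 − 139.59) mod 360) = 282.13°.
282.13° > 53.65° ⇒ outside.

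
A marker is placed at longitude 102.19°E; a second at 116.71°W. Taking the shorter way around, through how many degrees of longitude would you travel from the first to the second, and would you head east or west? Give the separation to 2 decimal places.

Raw difference: -116.71 − 102.19 = -218.9°.
Normalise into (−180°, 180°]: -218.9° + 360° = 141.1°.
Positive ⇒ the second point lies to the east; separation 141.10°.

141.10° east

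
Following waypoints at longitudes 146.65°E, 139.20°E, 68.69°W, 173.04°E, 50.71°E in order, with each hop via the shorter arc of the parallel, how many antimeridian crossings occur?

Leg 1: +146.65° → +139.20°, shortest Δλ = -7.45° (west) — does not cross 180°.
Leg 2: +139.20° → -68.69°, shortest Δλ = 152.11° (east) — crosses 180°.
Leg 3: -68.69° → +173.04°, shortest Δλ = -118.27° (west) — crosses 180°.
Leg 4: +173.04° → +50.71°, shortest Δλ = -122.33° (west) — does not cross 180°.
Total crossings: 2.

2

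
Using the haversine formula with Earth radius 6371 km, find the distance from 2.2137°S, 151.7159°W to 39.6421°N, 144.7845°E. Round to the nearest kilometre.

7941 km

Δλ = 144.7845 − -151.7159 = 296.5004°; wrapped into (−180°, 180°]: -63.4996°.
Δφ = 39.6421 − -2.2137 = 41.8558°.
a = sin²(Δφ/2) + cos φ₁ · cos φ₂ · sin²(Δλ/2) = 0.340651.
c = 2·atan2(√a, √(1−a)) = 1.24644 rad → d = 6371·c ≈ 7941.08 km.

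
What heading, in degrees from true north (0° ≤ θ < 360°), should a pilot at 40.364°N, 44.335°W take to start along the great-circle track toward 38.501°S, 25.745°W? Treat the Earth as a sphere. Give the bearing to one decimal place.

165.4°

Δλ = -25.745 − -44.335 = 18.590°.
θ = atan2( sin Δλ · cos φ₂ , cos φ₁ · sin φ₂ − sin φ₁ · cos φ₂ · cos Δλ )
  = atan2(0.24949, -0.95473) = 165.355° → normalised to [0°, 360°): 165.355°.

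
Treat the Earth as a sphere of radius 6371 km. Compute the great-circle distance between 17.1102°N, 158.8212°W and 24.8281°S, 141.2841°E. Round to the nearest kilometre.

Δλ = 141.2841 − -158.8212 = 300.1053°; wrapped into (−180°, 180°]: -59.8947°.
Δφ = -24.8281 − 17.1102 = -41.9383°.
a = sin²(Δφ/2) + cos φ₁ · cos φ₂ · sin²(Δλ/2) = 0.344228.
c = 2·atan2(√a, √(1−a)) = 1.25398 rad → d = 6371·c ≈ 7989.10 km.

7989 km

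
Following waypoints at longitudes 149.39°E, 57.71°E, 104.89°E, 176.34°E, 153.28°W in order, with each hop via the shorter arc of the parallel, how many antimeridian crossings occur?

1

Leg 1: +149.39° → +57.71°, shortest Δλ = -91.68° (west) — does not cross 180°.
Leg 2: +57.71° → +104.89°, shortest Δλ = 47.18° (east) — does not cross 180°.
Leg 3: +104.89° → +176.34°, shortest Δλ = 71.45° (east) — does not cross 180°.
Leg 4: +176.34° → -153.28°, shortest Δλ = 30.38° (east) — crosses 180°.
Total crossings: 1.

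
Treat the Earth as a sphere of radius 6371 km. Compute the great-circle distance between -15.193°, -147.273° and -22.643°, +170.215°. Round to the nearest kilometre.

4532 km

Δλ = 170.215 − -147.273 = 317.488°; wrapped into (−180°, 180°]: -42.512°.
Δφ = -22.643 − -15.193 = -7.450°.
a = sin²(Δφ/2) + cos φ₁ · cos φ₂ · sin²(Δλ/2) = 0.121283.
c = 2·atan2(√a, √(1−a)) = 0.71142 rad → d = 6371·c ≈ 4532.46 km.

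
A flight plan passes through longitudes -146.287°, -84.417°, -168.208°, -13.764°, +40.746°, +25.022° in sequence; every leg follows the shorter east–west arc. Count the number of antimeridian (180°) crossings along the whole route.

0

Leg 1: -146.287° → -84.417°, shortest Δλ = 61.87° (east) — does not cross 180°.
Leg 2: -84.417° → -168.208°, shortest Δλ = -83.791° (west) — does not cross 180°.
Leg 3: -168.208° → -13.764°, shortest Δλ = 154.444° (east) — does not cross 180°.
Leg 4: -13.764° → +40.746°, shortest Δλ = 54.51° (east) — does not cross 180°.
Leg 5: +40.746° → +25.022°, shortest Δλ = -15.724° (west) — does not cross 180°.
Total crossings: 0.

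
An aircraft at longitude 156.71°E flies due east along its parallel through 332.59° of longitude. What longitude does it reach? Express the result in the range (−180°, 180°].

Start at +156.71°; shift +332.59° → +489.30°.
+489.30° lies outside (−180°, 180°]; subtract 360° → +129.30°.

129.30°E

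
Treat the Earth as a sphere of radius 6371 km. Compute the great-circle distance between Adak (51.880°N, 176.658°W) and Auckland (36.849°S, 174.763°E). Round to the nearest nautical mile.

5346 nmi

Δλ = 174.763 − -176.658 = 351.421°; wrapped into (−180°, 180°]: -8.579°.
Δφ = -36.849 − 51.880 = -88.729°.
a = sin²(Δφ/2) + cos φ₁ · cos φ₂ · sin²(Δλ/2) = 0.491673.
c = 2·atan2(√a, √(1−a)) = 1.55414 rad → d = 6371·c ≈ 9901.43 km ≈ 5346.35 nmi.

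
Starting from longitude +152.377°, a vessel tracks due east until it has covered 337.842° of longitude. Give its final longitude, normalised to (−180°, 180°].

Start at +152.377°; shift +337.842° → +490.219°.
+490.219° lies outside (−180°, 180°]; subtract 360° → +130.219°.

+130.219°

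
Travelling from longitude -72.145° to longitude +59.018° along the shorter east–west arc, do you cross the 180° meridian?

Signed shortest Δλ = ((59.018 − -72.145 + 180) mod 360) − 180 = 131.163°.
Going east by 131.163° from -72.145° reaches +59.018° without touching 180°.

No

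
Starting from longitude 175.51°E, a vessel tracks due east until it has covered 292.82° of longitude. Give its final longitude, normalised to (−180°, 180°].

108.33°E

Start at +175.51°; shift +292.82° → +468.33°.
+468.33° lies outside (−180°, 180°]; subtract 360° → +108.33°.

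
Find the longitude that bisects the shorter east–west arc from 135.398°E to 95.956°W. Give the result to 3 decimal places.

160.279°W

Signed shortest Δλ from +135.398° to -95.956° is +128.646°.
Midpoint longitude = +135.398° + (+128.646°)/2 = +135.398° + 64.323° = +199.721°.
Normalise into (−180°, 180°]: -160.279°.
(The naïve average (+135.398 + -95.956)/2 = 19.721° is on the wrong side of the globe.)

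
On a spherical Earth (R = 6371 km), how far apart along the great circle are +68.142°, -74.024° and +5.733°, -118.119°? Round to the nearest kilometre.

7670 km

Δλ = -118.119 − -74.024 = -44.095°.
Δφ = 5.733 − 68.142 = -62.409°.
a = sin²(Δφ/2) + cos φ₁ · cos φ₂ · sin²(Δλ/2) = 0.320620.
c = 2·atan2(√a, √(1−a)) = 1.20386 rad → d = 6371·c ≈ 7669.77 km.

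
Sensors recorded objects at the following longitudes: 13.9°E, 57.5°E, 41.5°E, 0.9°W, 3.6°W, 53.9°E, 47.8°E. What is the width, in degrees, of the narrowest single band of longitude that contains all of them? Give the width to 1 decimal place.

61.1°

Sort the longitudes: -3.6°, -0.9°, +13.9°, +41.5°, +47.8°, +53.9°, +57.5°.
Eastward gaps between consecutive values (wrapping around): 2.7°, 14.8°, 27.6°, 6.3°, 6.1°, 3.6°, 298.9°.
Largest gap = 298.9° ⇒ minimal covering band is its complement: 360° − 298.9° = 61.1°.
Band runs from -3.6° eastward to +57.5°.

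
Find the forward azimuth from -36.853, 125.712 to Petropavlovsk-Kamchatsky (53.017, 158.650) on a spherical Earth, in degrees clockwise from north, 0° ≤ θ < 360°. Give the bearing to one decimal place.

Δλ = 158.650 − 125.712 = 32.938°.
θ = atan2( sin Δλ · cos φ₂ , cos φ₁ · sin φ₂ − sin φ₁ · cos φ₂ · cos Δλ )
  = atan2(0.32710, 0.94200) = 19.149° → normalised to [0°, 360°): 19.149°.

19.1°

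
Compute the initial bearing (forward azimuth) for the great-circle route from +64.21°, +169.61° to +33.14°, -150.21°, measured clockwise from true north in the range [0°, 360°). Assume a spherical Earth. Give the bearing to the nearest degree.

Δλ = -150.21 − 169.61 = -319.82°; wrapped into (−180°, 180°]: 40.18°.
θ = atan2( sin Δλ · cos φ₂ , cos φ₁ · sin φ₂ − sin φ₁ · cos φ₂ · cos Δλ )
  = atan2(0.54024, -0.33817) = 122.045° → normalised to [0°, 360°): 122.045°.

122°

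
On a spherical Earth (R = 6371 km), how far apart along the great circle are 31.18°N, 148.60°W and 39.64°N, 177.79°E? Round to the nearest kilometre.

Δλ = 177.79 − -148.60 = 326.39°; wrapped into (−180°, 180°]: -33.61°.
Δφ = 39.64 − 31.18 = 8.46°.
a = sin²(Δφ/2) + cos φ₁ · cos φ₂ · sin²(Δλ/2) = 0.060510.
c = 2·atan2(√a, √(1−a)) = 0.49708 rad → d = 6371·c ≈ 3166.89 km.

3167 km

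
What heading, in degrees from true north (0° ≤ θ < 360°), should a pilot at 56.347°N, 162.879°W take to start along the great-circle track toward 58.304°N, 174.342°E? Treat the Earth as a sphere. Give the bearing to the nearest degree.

Δλ = 174.342 − -162.879 = 337.221°; wrapped into (−180°, 180°]: -22.779°.
θ = atan2( sin Δλ · cos φ₂ , cos φ₁ · sin φ₂ − sin φ₁ · cos φ₂ · cos Δλ )
  = atan2(-0.20343, 0.06826) = -71.451° → normalised to [0°, 360°): 288.549°.

289°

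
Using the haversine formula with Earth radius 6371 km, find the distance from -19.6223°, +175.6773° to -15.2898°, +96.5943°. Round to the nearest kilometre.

Δλ = 96.5943 − 175.6773 = -79.0830°.
Δφ = -15.2898 − -19.6223 = 4.3325°.
a = sin²(Δφ/2) + cos φ₁ · cos φ₂ · sin²(Δλ/2) = 0.369685.
c = 2·atan2(√a, √(1−a)) = 1.30712 rad → d = 6371·c ≈ 8327.67 km.

8328 km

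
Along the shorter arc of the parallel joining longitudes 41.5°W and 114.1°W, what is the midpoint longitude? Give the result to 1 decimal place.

Signed shortest Δλ from -41.5° to -114.1° is -72.6°.
Midpoint longitude = -41.5° + (-72.6°)/2 = -41.5° − 36.3° = -77.8°.

77.8°W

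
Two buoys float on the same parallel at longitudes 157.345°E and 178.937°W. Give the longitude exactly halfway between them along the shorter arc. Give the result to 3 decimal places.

169.204°E

Signed shortest Δλ from +157.345° to -178.937° is +23.718°.
Midpoint longitude = +157.345° + (+23.718°)/2 = +157.345° + 11.859° = +169.204°.
(The naïve average (+157.345 + -178.937)/2 = -10.796° is on the wrong side of the globe.)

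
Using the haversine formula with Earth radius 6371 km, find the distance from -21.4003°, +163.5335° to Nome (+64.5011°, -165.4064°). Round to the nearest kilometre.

Δλ = -165.4064 − 163.5335 = -328.9399°; wrapped into (−180°, 180°]: 31.0601°.
Δφ = 64.5011 − -21.4003 = 85.9014°.
a = sin²(Δφ/2) + cos φ₁ · cos φ₂ · sin²(Δλ/2) = 0.492996.
c = 2·atan2(√a, √(1−a)) = 1.55679 rad → d = 6371·c ≈ 9918.30 km.

9918 km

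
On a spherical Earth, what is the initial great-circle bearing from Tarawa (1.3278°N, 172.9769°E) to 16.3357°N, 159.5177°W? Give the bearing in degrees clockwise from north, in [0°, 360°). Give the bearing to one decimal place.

Δλ = -159.5177 − 172.9769 = -332.4946°; wrapped into (−180°, 180°]: 27.5054°.
θ = atan2( sin Δλ · cos φ₂ , cos φ₁ · sin φ₂ − sin φ₁ · cos φ₂ · cos Δλ )
  = atan2(0.44319, 0.26147) = 59.461° → normalised to [0°, 360°): 59.461°.

59.5°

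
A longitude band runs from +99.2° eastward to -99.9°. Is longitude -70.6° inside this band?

Band width going east from +99.2° to -99.9°: ((-99.9 − 99.2) mod 360) = 160.9°.
Offset of -70.6° east of the west edge: ((-70.6 − 99.2) mod 360) = 190.2°.
190.2° > 160.9° ⇒ outside.

No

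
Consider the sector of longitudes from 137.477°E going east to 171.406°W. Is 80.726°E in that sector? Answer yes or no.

Band width going east from +137.477° to -171.406°: ((-171.406 − 137.477) mod 360) = 51.117°.
Offset of +80.726° east of the west edge: ((80.726 − 137.477) mod 360) = 303.249°.
303.249° > 51.117° ⇒ outside.

No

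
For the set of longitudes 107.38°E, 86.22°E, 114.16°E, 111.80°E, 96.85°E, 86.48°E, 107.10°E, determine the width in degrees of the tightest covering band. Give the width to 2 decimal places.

27.94°

Sort the longitudes: +86.22°, +86.48°, +96.85°, +107.10°, +107.38°, +111.80°, +114.16°.
Eastward gaps between consecutive values (wrapping around): 0.26°, 10.37°, 10.25°, 0.28°, 4.42°, 2.36°, 332.06°.
Largest gap = 332.06° ⇒ minimal covering band is its complement: 360° − 332.06° = 27.94°.
Band runs from +86.22° eastward to +114.16°.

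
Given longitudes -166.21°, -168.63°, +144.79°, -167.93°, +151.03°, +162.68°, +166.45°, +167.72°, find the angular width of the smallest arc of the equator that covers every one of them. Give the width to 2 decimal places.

Sort the longitudes: -168.63°, -167.93°, -166.21°, +144.79°, +151.03°, +162.68°, +166.45°, +167.72°.
Eastward gaps between consecutive values (wrapping around): 0.70°, 1.72°, 311.00°, 6.24°, 11.65°, 3.77°, 1.27°, 23.65°.
Largest gap = 311.00° ⇒ minimal covering band is its complement: 360° − 311.00° = 49.00°.
Band runs from +144.79° eastward to -166.21°, crossing the antimeridian.

49.00°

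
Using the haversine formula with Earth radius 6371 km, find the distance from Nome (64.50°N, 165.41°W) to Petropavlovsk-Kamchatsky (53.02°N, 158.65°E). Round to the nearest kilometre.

Δλ = 158.65 − -165.41 = 324.06°; wrapped into (−180°, 180°]: -35.94°.
Δφ = 53.02 − 64.50 = -11.48°.
a = sin²(Δφ/2) + cos φ₁ · cos φ₂ · sin²(Δλ/2) = 0.034652.
c = 2·atan2(√a, √(1−a)) = 0.37449 rad → d = 6371·c ≈ 2385.86 km.

2386 km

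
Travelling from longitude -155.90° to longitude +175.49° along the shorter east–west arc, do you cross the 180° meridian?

Yes

Naïve |175.49 − -155.90| = 331.39° > 180°, so the shorter arc goes the other way round — across 180°.
Signed shortest Δλ = ((175.49 − -155.90 + 180) mod 360) − 180 = -28.61°.
Going west by 28.61° from -155.90° passes through 180° before reaching +175.49°.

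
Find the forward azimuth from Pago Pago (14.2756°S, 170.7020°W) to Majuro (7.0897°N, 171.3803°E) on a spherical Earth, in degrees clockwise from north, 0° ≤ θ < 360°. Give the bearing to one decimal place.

319.1°

Δλ = 171.3803 − -170.7020 = 342.0823°; wrapped into (−180°, 180°]: -17.9177°.
θ = atan2( sin Δλ · cos φ₂ , cos φ₁ · sin φ₂ − sin φ₁ · cos φ₂ · cos Δλ )
  = atan2(-0.30530, 0.35244) = -40.900° → normalised to [0°, 360°): 319.100°.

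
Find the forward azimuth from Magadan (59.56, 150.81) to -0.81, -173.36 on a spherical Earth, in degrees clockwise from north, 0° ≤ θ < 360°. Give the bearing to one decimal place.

140.3°

Δλ = -173.36 − 150.81 = -324.17°; wrapped into (−180°, 180°]: 35.83°.
θ = atan2( sin Δλ · cos φ₂ , cos φ₁ · sin φ₂ − sin φ₁ · cos φ₂ · cos Δλ )
  = atan2(0.58532, -0.70610) = 140.343° → normalised to [0°, 360°): 140.343°.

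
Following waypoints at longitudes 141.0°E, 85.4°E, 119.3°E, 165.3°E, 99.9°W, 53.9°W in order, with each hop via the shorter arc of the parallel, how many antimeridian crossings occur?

Leg 1: +141.0° → +85.4°, shortest Δλ = -55.6° (west) — does not cross 180°.
Leg 2: +85.4° → +119.3°, shortest Δλ = 33.9° (east) — does not cross 180°.
Leg 3: +119.3° → +165.3°, shortest Δλ = 46.0° (east) — does not cross 180°.
Leg 4: +165.3° → -99.9°, shortest Δλ = 94.8° (east) — crosses 180°.
Leg 5: -99.9° → -53.9°, shortest Δλ = 46.0° (east) — does not cross 180°.
Total crossings: 1.

1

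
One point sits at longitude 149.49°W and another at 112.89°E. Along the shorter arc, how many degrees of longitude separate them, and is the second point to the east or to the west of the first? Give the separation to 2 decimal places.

Raw difference: 112.89 − -149.49 = 262.38°.
Normalise into (−180°, 180°]: 262.38° − 360° = -97.62°.
Negative ⇒ the second point lies to the west; separation 97.62°.

97.62° west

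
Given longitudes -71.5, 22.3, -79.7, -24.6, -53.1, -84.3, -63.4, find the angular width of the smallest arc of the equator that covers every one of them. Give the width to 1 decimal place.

106.6°

Sort the longitudes: -84.3°, -79.7°, -71.5°, -63.4°, -53.1°, -24.6°, +22.3°.
Eastward gaps between consecutive values (wrapping around): 4.6°, 8.2°, 8.1°, 10.3°, 28.5°, 46.9°, 253.4°.
Largest gap = 253.4° ⇒ minimal covering band is its complement: 360° − 253.4° = 106.6°.
Band runs from -84.3° eastward to +22.3°.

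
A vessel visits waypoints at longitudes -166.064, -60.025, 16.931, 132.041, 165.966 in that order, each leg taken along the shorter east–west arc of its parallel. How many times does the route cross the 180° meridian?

Leg 1: -166.064° → -60.025°, shortest Δλ = 106.039° (east) — does not cross 180°.
Leg 2: -60.025° → +16.931°, shortest Δλ = 76.956° (east) — does not cross 180°.
Leg 3: +16.931° → +132.041°, shortest Δλ = 115.11° (east) — does not cross 180°.
Leg 4: +132.041° → +165.966°, shortest Δλ = 33.925° (east) — does not cross 180°.
Total crossings: 0.

0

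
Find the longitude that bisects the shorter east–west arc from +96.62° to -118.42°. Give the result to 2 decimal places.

+169.10°

Signed shortest Δλ from +96.62° to -118.42° is +144.96°.
Midpoint longitude = +96.62° + (+144.96°)/2 = +96.62° + 72.48° = +169.10°.
(The naïve average (+96.62 + -118.42)/2 = -10.9° is on the wrong side of the globe.)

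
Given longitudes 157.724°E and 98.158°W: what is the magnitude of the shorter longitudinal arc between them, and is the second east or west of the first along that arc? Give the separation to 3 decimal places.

Raw difference: -98.158 − 157.724 = -255.882°.
Normalise into (−180°, 180°]: -255.882° + 360° = 104.118°.
Positive ⇒ the second point lies to the east; separation 104.118°.

104.118° east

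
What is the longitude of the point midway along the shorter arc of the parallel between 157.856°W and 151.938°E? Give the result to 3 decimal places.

Signed shortest Δλ from -157.856° to +151.938° is -50.206°.
Midpoint longitude = -157.856° + (-50.206°)/2 = -157.856° − 25.103° = -182.959°.
Normalise into (−180°, 180°]: +177.041°.
(The naïve average (-157.856 + +151.938)/2 = -2.959° is on the wrong side of the globe.)

177.041°E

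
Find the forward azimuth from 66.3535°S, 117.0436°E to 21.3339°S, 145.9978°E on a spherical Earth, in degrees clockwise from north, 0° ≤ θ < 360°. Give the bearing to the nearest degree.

Δλ = 145.9978 − 117.0436 = 28.9542°.
θ = atan2( sin Δλ · cos φ₂ , cos φ₁ · sin φ₂ − sin φ₁ · cos φ₂ · cos Δλ )
  = atan2(0.45094, 0.60070) = 36.895° → normalised to [0°, 360°): 36.895°.

37°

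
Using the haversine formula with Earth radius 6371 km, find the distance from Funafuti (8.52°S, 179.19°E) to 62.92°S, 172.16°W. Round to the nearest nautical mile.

3288 nmi

Δλ = -172.16 − 179.19 = -351.35°; wrapped into (−180°, 180°]: 8.65°.
Δφ = -62.92 − -8.52 = -54.40°.
a = sin²(Δφ/2) + cos φ₁ · cos φ₂ · sin²(Δλ/2) = 0.211499.
c = 2·atan2(√a, √(1−a)) = 0.95574 rad → d = 6371·c ≈ 6089.04 km ≈ 3287.82 nmi.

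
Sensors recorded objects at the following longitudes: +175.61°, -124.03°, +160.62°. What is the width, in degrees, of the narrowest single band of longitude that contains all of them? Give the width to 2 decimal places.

75.35°

Sort the longitudes: -124.03°, +160.62°, +175.61°.
Eastward gaps between consecutive values (wrapping around): 284.65°, 14.99°, 60.36°.
Largest gap = 284.65° ⇒ minimal covering band is its complement: 360° − 284.65° = 75.35°.
Band runs from +160.62° eastward to -124.03°, crossing the antimeridian.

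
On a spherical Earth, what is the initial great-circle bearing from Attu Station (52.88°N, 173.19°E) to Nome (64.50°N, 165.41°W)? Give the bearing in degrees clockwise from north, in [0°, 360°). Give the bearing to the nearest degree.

35°

Δλ = -165.41 − 173.19 = -338.60°; wrapped into (−180°, 180°]: 21.40°.
θ = atan2( sin Δλ · cos φ₂ , cos φ₁ · sin φ₂ − sin φ₁ · cos φ₂ · cos Δλ )
  = atan2(0.15708, 0.22509) = 34.910° → normalised to [0°, 360°): 34.910°.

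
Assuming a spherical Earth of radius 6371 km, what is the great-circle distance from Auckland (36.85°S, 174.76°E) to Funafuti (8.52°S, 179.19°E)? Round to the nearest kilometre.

3182 km

Δλ = 179.19 − 174.76 = 4.43°.
Δφ = -8.52 − -36.85 = 28.33°.
a = sin²(Δφ/2) + cos φ₁ · cos φ₂ · sin²(Δλ/2) = 0.061068.
c = 2·atan2(√a, √(1−a)) = 0.49941 rad → d = 6371·c ≈ 3181.75 km.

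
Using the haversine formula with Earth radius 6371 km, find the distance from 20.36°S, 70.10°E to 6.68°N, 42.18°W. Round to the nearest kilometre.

Δλ = -42.18 − 70.10 = -112.28°.
Δφ = 6.68 − -20.36 = 27.04°.
a = sin²(Δφ/2) + cos φ₁ · cos φ₂ · sin²(Δλ/2) = 0.696753.
c = 2·atan2(√a, √(1−a)) = 1.97524 rad → d = 6371·c ≈ 12584.24 km.

12584 km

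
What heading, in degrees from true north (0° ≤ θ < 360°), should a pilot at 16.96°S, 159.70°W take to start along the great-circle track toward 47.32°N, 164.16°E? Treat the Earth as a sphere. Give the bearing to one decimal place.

335.1°

Δλ = 164.16 − -159.70 = 323.86°; wrapped into (−180°, 180°]: -36.14°.
θ = atan2( sin Δλ · cos φ₂ , cos φ₁ · sin φ₂ − sin φ₁ · cos φ₂ · cos Δλ )
  = atan2(-0.39980, 0.86287) = -24.860° → normalised to [0°, 360°): 335.140°.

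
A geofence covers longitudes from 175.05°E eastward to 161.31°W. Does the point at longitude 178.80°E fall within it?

Yes

Band width going east from +175.05° to -161.31°: ((-161.31 − 175.05) mod 360) = 23.64°.
Offset of +178.80° east of the west edge: ((178.80 − 175.05) mod 360) = 3.75°.
3.75° ≤ 23.64° ⇒ inside.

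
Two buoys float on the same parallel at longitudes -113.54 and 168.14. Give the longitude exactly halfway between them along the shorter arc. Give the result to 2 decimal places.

-152.70°

Signed shortest Δλ from -113.54° to +168.14° is -78.32°.
Midpoint longitude = -113.54° + (-78.32°)/2 = -113.54° − 39.16° = -152.70°.
(The naïve average (-113.54 + +168.14)/2 = 27.3° is on the wrong side of the globe.)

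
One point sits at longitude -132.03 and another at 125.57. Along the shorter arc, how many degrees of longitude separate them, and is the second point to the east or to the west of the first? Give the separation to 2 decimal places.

Raw difference: 125.57 − -132.03 = 257.6°.
Normalise into (−180°, 180°]: 257.6° − 360° = -102.4°.
Negative ⇒ the second point lies to the west; separation 102.40°.

102.40° west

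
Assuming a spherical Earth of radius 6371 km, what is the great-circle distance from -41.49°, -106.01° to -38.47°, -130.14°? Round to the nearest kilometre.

2076 km

Δλ = -130.14 − -106.01 = -24.13°.
Δφ = -38.47 − -41.49 = 3.02°.
a = sin²(Δφ/2) + cos φ₁ · cos φ₂ · sin²(Δλ/2) = 0.026317.
c = 2·atan2(√a, √(1−a)) = 0.32589 rad → d = 6371·c ≈ 2076.26 km.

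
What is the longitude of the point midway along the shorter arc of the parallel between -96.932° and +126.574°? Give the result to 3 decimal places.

-165.179°

Signed shortest Δλ from -96.932° to +126.574° is -136.494°.
Midpoint longitude = -96.932° + (-136.494°)/2 = -96.932° − 68.247° = -165.179°.
(The naïve average (-96.932 + +126.574)/2 = 14.821° is on the wrong side of the globe.)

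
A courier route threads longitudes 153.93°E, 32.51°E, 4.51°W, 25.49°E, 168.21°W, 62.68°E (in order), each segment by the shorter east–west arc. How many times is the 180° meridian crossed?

2

Leg 1: +153.93° → +32.51°, shortest Δλ = -121.42° (west) — does not cross 180°.
Leg 2: +32.51° → -4.51°, shortest Δλ = -37.02° (west) — does not cross 180°.
Leg 3: -4.51° → +25.49°, shortest Δλ = 30.0° (east) — does not cross 180°.
Leg 4: +25.49° → -168.21°, shortest Δλ = 166.3° (east) — crosses 180°.
Leg 5: -168.21° → +62.68°, shortest Δλ = -129.11° (west) — crosses 180°.
Total crossings: 2.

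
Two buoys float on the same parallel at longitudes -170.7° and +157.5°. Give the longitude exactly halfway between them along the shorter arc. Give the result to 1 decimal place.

+173.4°

Signed shortest Δλ from -170.7° to +157.5° is -31.8°.
Midpoint longitude = -170.7° + (-31.8°)/2 = -170.7° − 15.9° = -186.6°.
Normalise into (−180°, 180°]: +173.4°.
(The naïve average (-170.7 + +157.5)/2 = -6.6° is on the wrong side of the globe.)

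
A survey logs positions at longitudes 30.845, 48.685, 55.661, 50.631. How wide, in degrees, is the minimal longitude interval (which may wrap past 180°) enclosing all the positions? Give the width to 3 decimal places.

24.816°

Sort the longitudes: +30.845°, +48.685°, +50.631°, +55.661°.
Eastward gaps between consecutive values (wrapping around): 17.840°, 1.946°, 5.030°, 335.184°.
Largest gap = 335.184° ⇒ minimal covering band is its complement: 360° − 335.184° = 24.816°.
Band runs from +30.845° eastward to +55.661°.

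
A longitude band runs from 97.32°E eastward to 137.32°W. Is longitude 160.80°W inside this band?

Band width going east from +97.32° to -137.32°: ((-137.32 − 97.32) mod 360) = 125.36°.
Offset of -160.80° east of the west edge: ((-160.80 − 97.32) mod 360) = 101.88°.
101.88° ≤ 125.36° ⇒ inside.

Yes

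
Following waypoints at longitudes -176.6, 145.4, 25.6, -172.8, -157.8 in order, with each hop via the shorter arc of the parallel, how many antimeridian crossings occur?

2

Leg 1: -176.6° → +145.4°, shortest Δλ = -38.0° (west) — crosses 180°.
Leg 2: +145.4° → +25.6°, shortest Δλ = -119.8° (west) — does not cross 180°.
Leg 3: +25.6° → -172.8°, shortest Δλ = 161.6° (east) — crosses 180°.
Leg 4: -172.8° → -157.8°, shortest Δλ = 15.0° (east) — does not cross 180°.
Total crossings: 2.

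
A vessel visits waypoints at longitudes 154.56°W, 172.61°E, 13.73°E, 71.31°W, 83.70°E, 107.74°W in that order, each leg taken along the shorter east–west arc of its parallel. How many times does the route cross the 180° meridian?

Leg 1: -154.56° → +172.61°, shortest Δλ = -32.83° (west) — crosses 180°.
Leg 2: +172.61° → +13.73°, shortest Δλ = -158.88° (west) — does not cross 180°.
Leg 3: +13.73° → -71.31°, shortest Δλ = -85.04° (west) — does not cross 180°.
Leg 4: -71.31° → +83.70°, shortest Δλ = 155.01° (east) — does not cross 180°.
Leg 5: +83.70° → -107.74°, shortest Δλ = 168.56° (east) — crosses 180°.
Total crossings: 2.

2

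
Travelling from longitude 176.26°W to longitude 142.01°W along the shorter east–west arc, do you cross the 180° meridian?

Signed shortest Δλ = ((-142.01 − -176.26 + 180) mod 360) − 180 = 34.25°.
Going east by 34.25° from -176.26° reaches -142.01° without touching 180°.

No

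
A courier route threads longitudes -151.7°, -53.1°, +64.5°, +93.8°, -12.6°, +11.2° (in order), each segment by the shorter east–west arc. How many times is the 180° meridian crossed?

0

Leg 1: -151.7° → -53.1°, shortest Δλ = 98.6° (east) — does not cross 180°.
Leg 2: -53.1° → +64.5°, shortest Δλ = 117.6° (east) — does not cross 180°.
Leg 3: +64.5° → +93.8°, shortest Δλ = 29.3° (east) — does not cross 180°.
Leg 4: +93.8° → -12.6°, shortest Δλ = -106.4° (west) — does not cross 180°.
Leg 5: -12.6° → +11.2°, shortest Δλ = 23.8° (east) — does not cross 180°.
Total crossings: 0.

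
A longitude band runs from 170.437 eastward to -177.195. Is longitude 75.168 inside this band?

Band width going east from +170.437° to -177.195°: ((-177.195 − 170.437) mod 360) = 12.368°.
Offset of +75.168° east of the west edge: ((75.168 − 170.437) mod 360) = 264.731°.
264.731° > 12.368° ⇒ outside.

No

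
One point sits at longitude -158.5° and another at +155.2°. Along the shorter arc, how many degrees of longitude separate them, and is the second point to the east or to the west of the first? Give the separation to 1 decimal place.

46.3° west

Raw difference: 155.2 − -158.5 = 313.7°.
Normalise into (−180°, 180°]: 313.7° − 360° = -46.3°.
Negative ⇒ the second point lies to the west; separation 46.3°.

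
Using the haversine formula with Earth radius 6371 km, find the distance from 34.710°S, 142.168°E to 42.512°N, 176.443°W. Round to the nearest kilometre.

Δλ = -176.443 − 142.168 = -318.611°; wrapped into (−180°, 180°]: 41.389°.
Δφ = 42.512 − -34.710 = 77.222°.
a = sin²(Δφ/2) + cos φ₁ · cos φ₂ · sin²(Δλ/2) = 0.465086.
c = 2·atan2(√a, √(1−a)) = 1.50091 rad → d = 6371·c ≈ 9562.30 km.

9562 km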